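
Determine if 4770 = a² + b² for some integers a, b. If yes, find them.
3² + 69² (a=3, b=69)

Factorization: 4770 = 2 × 3^2 × 5 × 53
By Fermat: n is sum of two squares iff every prime p ≡ 3 (mod 4) appears to even power.
All primes ≡ 3 (mod 4) appear to even power.
Search a = 0, 1, 2, … for 4770 - a² a perfect square: first hit at a = 3: 4770 - 9 = 4761 = 69².
4770 = 3² + 69² = 9 + 4761 ✓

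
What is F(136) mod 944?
747

Matrix identity: Q^n = [[F_(n+1), F_n], [F_n, F_(n-1)]] with Q = [[1,1],[1,0]].
n = 136 = 10001000₂. Square-and-multiply, entries mod 944:
Q^1 = [[1,1],[1,0]]
Q^2 = (Q^1)² = [[2,1],[1,1]]
Q^4 = (Q^2)² = [[5,3],[3,2]]
Q^8 = (Q^4)² = [[34,21],[21,13]]
Q^17 = (Q^8)²·Q = [[696,653],[653,43]]
Q^34 = (Q^17)² = [[809,183],[183,626]]
Q^68 = (Q^34)² = [[738,173],[173,565]]
Q^136 = (Q^68)² = [[621,747],[747,818]]
F_136 mod 944 = Q^136[0][1] = 747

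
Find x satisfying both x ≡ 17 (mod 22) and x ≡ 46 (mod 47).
281

Using Chinese Remainder Theorem:
M = 22 × 47 = 1034
M1 = 47, M2 = 22
y1 = 47^(-1) mod 22 = 15
y2 = 22^(-1) mod 47 = 15
x = (17×47×15 + 46×22×15) mod 1034 = 281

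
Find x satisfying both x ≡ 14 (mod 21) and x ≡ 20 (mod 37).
686

Using Chinese Remainder Theorem:
M = 21 × 37 = 777
M1 = 37, M2 = 21
y1 = 37^(-1) mod 21 = 4
y2 = 21^(-1) mod 37 = 30
x = (14×37×4 + 20×21×30) mod 777 = 686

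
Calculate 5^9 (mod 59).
48

Repeated squaring. Binary of 9 = 1001.
5^1 ≡ 5 (mod 59); 5^2 ≡ 25 (mod 59); 5^4 ≡ 35 (mod 59); 5^8 ≡ 45 (mod 59)
5^9 = 5^1 × 5^8 ≡ 48 (mod 59)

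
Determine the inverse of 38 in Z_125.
102

gcd(38, 125) = 1, so the inverse exists.
Extended Euclidean algorithm on (125, 38):
125 = 3 × 38 + 11  ⟹  11 = (1)·125 + (-3)·38
38 = 3 × 11 + 5  ⟹  5 = (-3)·125 + (10)·38
11 = 2 × 5 + 1  ⟹  1 = (7)·125 + (-23)·38
So (-23)·38 ≡ 1 (mod 125), i.e. 38^(-1) ≡ -23 ≡ 102 (mod 125).
Check: 38 × 102 = 3876 ≡ 1 (mod 125)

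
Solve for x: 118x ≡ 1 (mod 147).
76

gcd(118, 147) = 1, so the inverse exists.
Extended Euclidean algorithm on (147, 118):
147 = 1 × 118 + 29  ⟹  29 = (1)·147 + (-1)·118
118 = 4 × 29 + 2  ⟹  2 = (-4)·147 + (5)·118
29 = 14 × 2 + 1  ⟹  1 = (57)·147 + (-71)·118
So (-71)·118 ≡ 1 (mod 147), i.e. 118^(-1) ≡ -71 ≡ 76 (mod 147).
Check: 118 × 76 = 8968 ≡ 1 (mod 147)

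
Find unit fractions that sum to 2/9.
1/5 + 1/45

Greedy algorithm:
2/9: ceiling(9/2) = 5, use 1/5
1/45: ceiling(45/1) = 45, use 1/45
Result: 2/9 = 1/5 + 1/45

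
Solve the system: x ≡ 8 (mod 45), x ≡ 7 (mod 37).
1043

Using Chinese Remainder Theorem:
M = 45 × 37 = 1665
M1 = 37, M2 = 45
y1 = 37^(-1) mod 45 = 28
y2 = 45^(-1) mod 37 = 14
x = (8×37×28 + 7×45×14) mod 1665 = 1043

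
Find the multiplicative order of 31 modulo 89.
88

89 is prime, so ord(31) divides φ(89) = 88.
Divisors of 88: 1, 2, 4, 8, 11, 22, 44, 88.
Repeated squaring: 31^1 ≡ 31, 31^2 ≡ 71, 31^4 ≡ 57, 31^8 ≡ 45, 31^16 ≡ 67, 31^32 ≡ 39, 31^64 ≡ 8 (mod 89).
Test 31^d mod 89 for each divisor d in increasing order:
31^1 ≡ 31
31^2 ≡ 71
31^4 ≡ 57
31^8 ≡ 45
31^11 = 31^8·31^2·31^1 ≡ 77
31^22 = 31^16·31^4·31^2 ≡ 55
31^44 = 31^32·31^8·31^4 ≡ 88
31^88 = 31^64·31^16·31^8 ≡ 1  ← first divisor giving 1
The order is 88.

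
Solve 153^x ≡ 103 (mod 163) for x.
139

Baby-step giant-step with step n = ⌈√163⌉ = 13.
Baby steps 153^j mod 163 (j:value) for j=0..12: 0:1, 1:153, 2:100, 3:141, 4:57, 5:82, 6:158, 7:50, 8:152, 9:110, 10:41, 11:79, 12:25.
Giant-step multiplier: 153^(-13) ≡ 153^(162-13) = 153^149 ≡ 148 (mod 163).
Giant steps γ_i = 103·148^i mod 163: γ_0=103, γ_1=85, γ_2=29, γ_3=54, γ_4=5, γ_5=88, γ_6=147, γ_7=77, γ_8=149, γ_9=47, γ_10=110 (in table at j=9).
x = i·n + j = 10·13 + 9 = 139.
Check: 153^139 ≡ 103 (mod 163).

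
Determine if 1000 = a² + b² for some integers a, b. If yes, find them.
10² + 30² (a=10, b=30)

Factorization: 1000 = 2^3 × 5^3
By Fermat: n is sum of two squares iff every prime p ≡ 3 (mod 4) appears to even power.
All primes ≡ 3 (mod 4) appear to even power.
Search a = 0, 1, 2, … for 1000 - a² a perfect square: first hit at a = 10: 1000 - 100 = 900 = 30².
1000 = 10² + 30² = 100 + 900 ✓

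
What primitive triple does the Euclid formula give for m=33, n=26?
(413, 1716, 1765)

Euclid's formula: a = m² - n², b = 2mn, c = m² + n²
m = 33, n = 26
a = 33² - 26² = 1089 - 676 = 413
b = 2 × 33 × 26 = 1716
c = 33² + 26² = 1089 + 676 = 1765
Verification: 413² + 1716² = 170569 + 2944656 = 3115225 = 1765² ✓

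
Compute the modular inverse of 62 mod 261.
80

gcd(62, 261) = 1, so the inverse exists.
Extended Euclidean algorithm on (261, 62):
261 = 4 × 62 + 13  ⟹  13 = (1)·261 + (-4)·62
62 = 4 × 13 + 10  ⟹  10 = (-4)·261 + (17)·62
13 = 1 × 10 + 3  ⟹  3 = (5)·261 + (-21)·62
10 = 3 × 3 + 1  ⟹  1 = (-19)·261 + (80)·62
So (80)·62 ≡ 1 (mod 261), i.e. 62^(-1) ≡ 80 (mod 261).
Check: 62 × 80 = 4960 ≡ 1 (mod 261)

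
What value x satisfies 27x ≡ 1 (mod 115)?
98

gcd(27, 115) = 1, so the inverse exists.
Extended Euclidean algorithm on (115, 27):
115 = 4 × 27 + 7  ⟹  7 = (1)·115 + (-4)·27
27 = 3 × 7 + 6  ⟹  6 = (-3)·115 + (13)·27
7 = 1 × 6 + 1  ⟹  1 = (4)·115 + (-17)·27
So (-17)·27 ≡ 1 (mod 115), i.e. 27^(-1) ≡ -17 ≡ 98 (mod 115).
Check: 27 × 98 = 2646 ≡ 1 (mod 115)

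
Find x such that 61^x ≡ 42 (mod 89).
18

Baby-step giant-step with step n = ⌈√89⌉ = 10.
Baby steps 61^j mod 89 (j:value) for j=0..9: 0:1, 1:61, 2:72, 3:31, 4:22, 5:7, 6:71, 7:59, 8:39, 9:65.
Giant-step multiplier: 61^(-10) ≡ 61^(88-10) = 61^78 ≡ 20 (mod 89).
Giant steps γ_i = 42·20^i mod 89: γ_0=42, γ_1=39 (in table at j=8).
x = i·n + j = 1·10 + 8 = 18.
Check: 61^18 ≡ 42 (mod 89).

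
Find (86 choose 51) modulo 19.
0

Using Lucas' theorem:
Write n=86 and k=51 in base 19:
n in base 19: [4, 10]
k in base 19: [2, 13]
C(86,51) mod 19 = ∏ C(n_i, k_i) mod 19
Digit binomials (mod 19): C(4,2) = 6; C(10,13) = 0 (k_i > n_i)
Product: 6 × 0 = 0 ≡ 0 (mod 19)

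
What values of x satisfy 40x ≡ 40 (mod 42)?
x ≡ 1 (mod 21)

gcd(40, 42) = 2, which divides 40, so solutions exist.
Divide through by 2: 20x ≡ 20 (mod 21).
Find 20^(-1) mod 21 by the extended Euclidean algorithm:
21 = 1 × 20 + 1  ⟹  1 = (1)·21 + (-1)·20
So (-1)·20 ≡ 1 (mod 21), i.e. 20^(-1) ≡ -1 ≡ 20 (mod 21).
x ≡ 20 × 20 = 400 ≡ 1 (mod 21).
Check: 40 × 1 = 40 ≡ 40 (mod 42).
x ≡ 1 (mod 21), giving 2 solutions mod 42.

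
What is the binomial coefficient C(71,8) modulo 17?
0

Using Lucas' theorem:
Write n=71 and k=8 in base 17:
n in base 17: [4, 3]
k in base 17: [0, 8]
C(71,8) mod 17 = ∏ C(n_i, k_i) mod 17
Digit binomials (mod 17): C(4,0) = 1; C(3,8) = 0 (k_i > n_i)
Product: 1 × 0 = 0 ≡ 0 (mod 17)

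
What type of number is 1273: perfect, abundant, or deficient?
deficient

Proper divisors of 1273: sum = 1 + 19 + 67 = 87
Since 87 < 1273, 1273 is deficient.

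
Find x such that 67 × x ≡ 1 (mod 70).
23

gcd(67, 70) = 1, so the inverse exists.
Extended Euclidean algorithm on (70, 67):
70 = 1 × 67 + 3  ⟹  3 = (1)·70 + (-1)·67
67 = 22 × 3 + 1  ⟹  1 = (-22)·70 + (23)·67
So (23)·67 ≡ 1 (mod 70), i.e. 67^(-1) ≡ 23 (mod 70).
Check: 67 × 23 = 1541 ≡ 1 (mod 70)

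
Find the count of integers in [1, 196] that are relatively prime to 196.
84

196 = 2^2 × 7^2
φ(n) = n × ∏(1 - 1/p) for each prime p dividing n
φ(196) = 196 × (1 - 1/2) × (1 - 1/7) = 84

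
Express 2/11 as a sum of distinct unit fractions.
1/6 + 1/66

Greedy algorithm:
2/11: ceiling(11/2) = 6, use 1/6
1/66: ceiling(66/1) = 66, use 1/66
Result: 2/11 = 1/6 + 1/66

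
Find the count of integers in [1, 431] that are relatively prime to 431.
430

431 = 431
φ(n) = n × ∏(1 - 1/p) for each prime p dividing n
φ(431) = 431 × (1 - 1/431) = 430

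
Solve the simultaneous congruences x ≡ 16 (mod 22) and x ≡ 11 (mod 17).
368

Using Chinese Remainder Theorem:
M = 22 × 17 = 374
M1 = 17, M2 = 22
y1 = 17^(-1) mod 22 = 13
y2 = 22^(-1) mod 17 = 7
x = (16×17×13 + 11×22×7) mod 374 = 368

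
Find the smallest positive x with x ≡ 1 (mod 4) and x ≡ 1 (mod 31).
1

Using Chinese Remainder Theorem:
M = 4 × 31 = 124
M1 = 31, M2 = 4
y1 = 31^(-1) mod 4 = 3
y2 = 4^(-1) mod 31 = 8
x = (1×31×3 + 1×4×8) mod 124 = 1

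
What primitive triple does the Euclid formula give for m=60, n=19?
(3239, 2280, 3961)

Euclid's formula: a = m² - n², b = 2mn, c = m² + n²
m = 60, n = 19
a = 60² - 19² = 3600 - 361 = 3239
b = 2 × 60 × 19 = 2280
c = 60² + 19² = 3600 + 361 = 3961
Verification: 3239² + 2280² = 10491121 + 5198400 = 15689521 = 3961² ✓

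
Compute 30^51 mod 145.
30

Repeated squaring. Binary of 51 = 110011.
30^1 ≡ 30 (mod 145); 30^2 ≡ 30 (mod 145); 30^4 ≡ 30 (mod 145); 30^8 ≡ 30 (mod 145); 30^16 ≡ 30 (mod 145); 30^32 ≡ 30 (mod 145)
30^51 = 30^1 × 30^2 × 30^16 × 30^32 ≡ 30 (mod 145)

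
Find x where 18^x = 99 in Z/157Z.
84

Baby-step giant-step with step n = ⌈√157⌉ = 13.
Baby steps 18^j mod 157 (j:value) for j=0..12: 0:1, 1:18, 2:10, 3:23, 4:100, 5:73, 6:58, 7:102, 8:109, 9:78, 10:148, 11:152, 12:67.
Giant-step multiplier: 18^(-13) ≡ 18^(156-13) = 18^143 ≡ 135 (mod 157).
Giant steps γ_i = 99·135^i mod 157: γ_0=99, γ_1=20, γ_2=31, γ_3=103, γ_4=89, γ_5=83, γ_6=58 (in table at j=6).
x = i·n + j = 6·13 + 6 = 84.
Check: 18^84 ≡ 99 (mod 157).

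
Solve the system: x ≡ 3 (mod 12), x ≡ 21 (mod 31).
207

Using Chinese Remainder Theorem:
M = 12 × 31 = 372
M1 = 31, M2 = 12
y1 = 31^(-1) mod 12 = 7
y2 = 12^(-1) mod 31 = 13
x = (3×31×7 + 21×12×13) mod 372 = 207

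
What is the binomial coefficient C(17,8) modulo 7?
6

Using Lucas' theorem:
Write n=17 and k=8 in base 7:
n in base 7: [2, 3]
k in base 7: [1, 1]
C(17,8) mod 7 = ∏ C(n_i, k_i) mod 7
Digit binomials (mod 7): C(2,1) = 2; C(3,1) = 3
Product: 2 × 3 = 6 ≡ 6 (mod 7)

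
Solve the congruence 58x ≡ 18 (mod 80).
x ≡ 21 (mod 40)

gcd(58, 80) = 2, which divides 18, so solutions exist.
Divide through by 2: 29x ≡ 9 (mod 40).
Find 29^(-1) mod 40 by the extended Euclidean algorithm:
40 = 1 × 29 + 11  ⟹  11 = (1)·40 + (-1)·29
29 = 2 × 11 + 7  ⟹  7 = (-2)·40 + (3)·29
11 = 1 × 7 + 4  ⟹  4 = (3)·40 + (-4)·29
7 = 1 × 4 + 3  ⟹  3 = (-5)·40 + (7)·29
4 = 1 × 3 + 1  ⟹  1 = (8)·40 + (-11)·29
So (-11)·29 ≡ 1 (mod 40), i.e. 29^(-1) ≡ -11 ≡ 29 (mod 40).
x ≡ 29 × 9 = 261 ≡ 21 (mod 40).
Check: 58 × 21 = 1218 ≡ 18 (mod 80).
x ≡ 21 (mod 40), giving 2 solutions mod 80.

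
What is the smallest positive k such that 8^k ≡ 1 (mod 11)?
10

11 is prime, so ord(8) divides φ(11) = 10.
Divisors of 10: 1, 2, 5, 10.
Repeated squaring: 8^1 ≡ 8, 8^2 ≡ 9, 8^4 ≡ 4, 8^8 ≡ 5 (mod 11).
Test 8^d mod 11 for each divisor d in increasing order:
8^1 ≡ 8
8^2 ≡ 9
8^5 = 8^4·8^1 ≡ 10
8^10 = 8^8·8^2 ≡ 1  ← first divisor giving 1
The order is 10.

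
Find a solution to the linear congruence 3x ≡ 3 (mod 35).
x ≡ 1 (mod 35)

gcd(3, 35) = 1, which divides 3, so solutions exist.
Find 3^(-1) mod 35 by the extended Euclidean algorithm:
35 = 11 × 3 + 2  ⟹  2 = (1)·35 + (-11)·3
3 = 1 × 2 + 1  ⟹  1 = (-1)·35 + (12)·3
So (12)·3 ≡ 1 (mod 35), i.e. 3^(-1) ≡ 12 (mod 35).
x ≡ 12 × 3 = 36 ≡ 1 (mod 35).
Check: 3 × 1 = 3 ≡ 3 (mod 35).
Unique solution: x ≡ 1 (mod 35)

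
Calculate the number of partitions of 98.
150198136

p(n) counts ways to write n as a sum of positive integers (order ignored).
Euler's pentagonal recurrence: p(k) = p(k-1) + p(k-2) - p(k-5) - p(k-7) + p(k-12) + p(k-15) - ... (offsets j(3j∓1)/2, signs ++--, p(0)=1, p(<0)=0).
DP table for k = 0..97: p(0)=1, p(1)=1, p(2)=2, p(3)=3, p(4)=5, p(5)=7, p(6)=11, p(7)=15, p(8)=22, p(9)=30, p(10)=42, p(11)=56, p(12)=77, p(13)=101, p(14)=135, p(15)=176, p(16)=231, p(17)=297, p(18)=385, p(19)=490, p(20)=627, p(21)=792, p(22)=1002, p(23)=1255, p(24)=1575, p(25)=1958, p(26)=2436, p(27)=3010, p(28)=3718, p(29)=4565, p(30)=5604, p(31)=6842, p(32)=8349, p(33)=10143, p(34)=12310, p(35)=14883, p(36)=17977, p(37)=21637, p(38)=26015, p(39)=31185, p(40)=37338, p(41)=44583, p(42)=53174, p(43)=63261, p(44)=75175, p(45)=89134, p(46)=105558, p(47)=124754, p(48)=147273, p(49)=173525, p(50)=204226, p(51)=239943, p(52)=281589, p(53)=329931, p(54)=386155, p(55)=451276, p(56)=526823, p(57)=614154, p(58)=715220, p(59)=831820, p(60)=966467, p(61)=1121505, p(62)=1300156, p(63)=1505499, p(64)=1741630, p(65)=2012558, p(66)=2323520, p(67)=2679689, p(68)=3087735, p(69)=3554345, p(70)=4087968, p(71)=4697205, p(72)=5392783, p(73)=6185689, p(74)=7089500, p(75)=8118264, p(76)=9289091, p(77)=10619863, p(78)=12132164, p(79)=13848650, p(80)=15796476, p(81)=18004327, p(82)=20506255, p(83)=23338469, p(84)=26543660, p(85)=30167357, p(86)=34262962, p(87)=38887673, p(88)=44108109, p(89)=49995925, p(90)=56634173, p(91)=64112359, p(92)=72533807, p(93)=82010177, p(94)=92669720, p(95)=104651419, p(96)=118114304, p(97)=133230930.
Final step: p(98) = p(97) + p(96) - p(93) - p(91) + p(86) + p(83) - p(76) - p(72) + p(63) + p(58) - p(47) - p(41) + p(28) + p(21) - p(6)
= 133230930 + 118114304 - 82010177 - 64112359 + 34262962 + 23338469 - 9289091 - 5392783 + 1505499 + 715220 - 124754 - 44583 + 3718 + 792 - 11
= 150198136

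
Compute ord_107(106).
2

107 is prime, so ord(106) divides φ(107) = 106.
Divisors of 106: 1, 2, 53, 106.
Repeated squaring: 106^1 ≡ 106, 106^2 ≡ 1, 106^4 ≡ 1, 106^8 ≡ 1, 106^16 ≡ 1, 106^32 ≡ 1, 106^64 ≡ 1 (mod 107).
Test 106^d mod 107 for each divisor d in increasing order:
106^1 ≡ 106
106^2 ≡ 1  ← first divisor giving 1
The order is 2.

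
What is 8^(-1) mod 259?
162

gcd(8, 259) = 1, so the inverse exists.
Extended Euclidean algorithm on (259, 8):
259 = 32 × 8 + 3  ⟹  3 = (1)·259 + (-32)·8
8 = 2 × 3 + 2  ⟹  2 = (-2)·259 + (65)·8
3 = 1 × 2 + 1  ⟹  1 = (3)·259 + (-97)·8
So (-97)·8 ≡ 1 (mod 259), i.e. 8^(-1) ≡ -97 ≡ 162 (mod 259).
Check: 8 × 162 = 1296 ≡ 1 (mod 259)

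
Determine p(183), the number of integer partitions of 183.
896684817527

p(n) counts ways to write n as a sum of positive integers (order ignored).
Euler's pentagonal recurrence: p(k) = p(k-1) + p(k-2) - p(k-5) - p(k-7) + p(k-12) + p(k-15) - ... (offsets j(3j∓1)/2, signs ++--, p(0)=1, p(<0)=0).
DP table for k = 0..182: p(0)=1, p(1)=1, p(2)=2, p(3)=3, p(4)=5, p(5)=7, p(6)=11, p(7)=15, p(8)=22, p(9)=30, p(10)=42, p(11)=56, p(12)=77, p(13)=101, p(14)=135, p(15)=176, p(16)=231, p(17)=297, p(18)=385, p(19)=490, p(20)=627, p(21)=792, p(22)=1002, p(23)=1255, p(24)=1575, p(25)=1958, p(26)=2436, p(27)=3010, p(28)=3718, p(29)=4565, p(30)=5604, p(31)=6842, p(32)=8349, p(33)=10143, p(34)=12310, p(35)=14883, p(36)=17977, p(37)=21637, p(38)=26015, p(39)=31185, p(40)=37338, p(41)=44583, p(42)=53174, p(43)=63261, p(44)=75175, p(45)=89134, p(46)=105558, p(47)=124754, p(48)=147273, p(49)=173525, p(50)=204226, p(51)=239943, p(52)=281589, p(53)=329931, p(54)=386155, p(55)=451276, p(56)=526823, p(57)=614154, p(58)=715220, p(59)=831820, p(60)=966467, p(61)=1121505, p(62)=1300156, p(63)=1505499, p(64)=1741630, p(65)=2012558, p(66)=2323520, p(67)=2679689, p(68)=3087735, p(69)=3554345, p(70)=4087968, p(71)=4697205, p(72)=5392783, p(73)=6185689, p(74)=7089500, p(75)=8118264, p(76)=9289091, p(77)=10619863, p(78)=12132164, p(79)=13848650, p(80)=15796476, p(81)=18004327, p(82)=20506255, p(83)=23338469, p(84)=26543660, p(85)=30167357, p(86)=34262962, p(87)=38887673, p(88)=44108109, p(89)=49995925, p(90)=56634173, p(91)=64112359, p(92)=72533807, p(93)=82010177, p(94)=92669720, p(95)=104651419, p(96)=118114304, p(97)=133230930, p(98)=150198136, p(99)=169229875, p(100)=190569292, p(101)=214481126, p(102)=241265379, p(103)=271248950, p(104)=304801365, p(105)=342325709, p(106)=384276336, p(107)=431149389, p(108)=483502844, p(109)=541946240, p(110)=607163746, p(111)=679903203, p(112)=761002156, p(113)=851376628, p(114)=952050665, p(115)=1064144451, p(116)=1188908248, p(117)=1327710076, p(118)=1482074143, p(119)=1653668665, p(120)=1844349560, p(121)=2056148051, p(122)=2291320912, p(123)=2552338241, p(124)=2841940500, p(125)=3163127352, p(126)=3519222692, p(127)=3913864295, p(128)=4351078600, p(129)=4835271870, p(130)=5371315400, p(131)=5964539504, p(132)=6620830889, p(133)=7346629512, p(134)=8149040695, p(135)=9035836076, p(136)=10015581680, p(137)=11097645016, p(138)=12292341831, p(139)=13610949895, p(140)=15065878135, p(141)=16670689208, p(142)=18440293320, p(143)=20390982757, p(144)=22540654445, p(145)=24908858009, p(146)=27517052599, p(147)=30388671978, p(148)=33549419497, p(149)=37027355200, p(150)=40853235313, p(151)=45060624582, p(152)=49686288421, p(153)=54770336324, p(154)=60356673280, p(155)=66493182097, p(156)=73232243759, p(157)=80630964769, p(158)=88751778802, p(159)=97662728555, p(160)=107438159466, p(161)=118159068427, p(162)=129913904637, p(163)=142798995930, p(164)=156919475295, p(165)=172389800255, p(166)=189334822579, p(167)=207890420102, p(168)=228204732751, p(169)=250438925115, p(170)=274768617130, p(171)=301384802048, p(172)=330495499613, p(173)=362326859895, p(174)=397125074750, p(175)=435157697830, p(176)=476715857290, p(177)=522115831195, p(178)=571701605655, p(179)=625846753120, p(180)=684957390936, p(181)=749474411781, p(182)=819876908323.
Final step: p(183) = p(182) + p(181) - p(178) - p(176) + p(171) + p(168) - p(161) - p(157) + p(148) + p(143) - p(132) - p(126) + p(113) + p(106) - p(91) - p(83) + p(66) + p(57) - p(38) - p(28) + p(7)
= 819876908323 + 749474411781 - 571701605655 - 476715857290 + 301384802048 + 228204732751 - 118159068427 - 80630964769 + 33549419497 + 20390982757 - 6620830889 - 3519222692 + 851376628 + 384276336 - 64112359 - 23338469 + 2323520 + 614154 - 26015 - 3718 + 15
= 896684817527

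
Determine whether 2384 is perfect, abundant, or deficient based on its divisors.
deficient

Proper divisors of 2384: sum = 1 + 2 + 4 + 8 + 16 + 149 + 298 + 596 + 1192 = 2266
Since 2266 < 2384, 2384 is deficient.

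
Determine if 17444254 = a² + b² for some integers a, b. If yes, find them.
Not possible

Factorization: 17444254 = 2 × 29 × 67^3
By Fermat: n is sum of two squares iff every prime p ≡ 3 (mod 4) appears to even power.
Prime(s) ≡ 3 (mod 4) with odd exponent: [(67, 3)]
Therefore 17444254 cannot be expressed as a² + b².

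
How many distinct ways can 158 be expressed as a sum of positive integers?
88751778802

p(n) counts ways to write n as a sum of positive integers (order ignored).
Euler's pentagonal recurrence: p(k) = p(k-1) + p(k-2) - p(k-5) - p(k-7) + p(k-12) + p(k-15) - ... (offsets j(3j∓1)/2, signs ++--, p(0)=1, p(<0)=0).
DP table for k = 0..157: p(0)=1, p(1)=1, p(2)=2, p(3)=3, p(4)=5, p(5)=7, p(6)=11, p(7)=15, p(8)=22, p(9)=30, p(10)=42, p(11)=56, p(12)=77, p(13)=101, p(14)=135, p(15)=176, p(16)=231, p(17)=297, p(18)=385, p(19)=490, p(20)=627, p(21)=792, p(22)=1002, p(23)=1255, p(24)=1575, p(25)=1958, p(26)=2436, p(27)=3010, p(28)=3718, p(29)=4565, p(30)=5604, p(31)=6842, p(32)=8349, p(33)=10143, p(34)=12310, p(35)=14883, p(36)=17977, p(37)=21637, p(38)=26015, p(39)=31185, p(40)=37338, p(41)=44583, p(42)=53174, p(43)=63261, p(44)=75175, p(45)=89134, p(46)=105558, p(47)=124754, p(48)=147273, p(49)=173525, p(50)=204226, p(51)=239943, p(52)=281589, p(53)=329931, p(54)=386155, p(55)=451276, p(56)=526823, p(57)=614154, p(58)=715220, p(59)=831820, p(60)=966467, p(61)=1121505, p(62)=1300156, p(63)=1505499, p(64)=1741630, p(65)=2012558, p(66)=2323520, p(67)=2679689, p(68)=3087735, p(69)=3554345, p(70)=4087968, p(71)=4697205, p(72)=5392783, p(73)=6185689, p(74)=7089500, p(75)=8118264, p(76)=9289091, p(77)=10619863, p(78)=12132164, p(79)=13848650, p(80)=15796476, p(81)=18004327, p(82)=20506255, p(83)=23338469, p(84)=26543660, p(85)=30167357, p(86)=34262962, p(87)=38887673, p(88)=44108109, p(89)=49995925, p(90)=56634173, p(91)=64112359, p(92)=72533807, p(93)=82010177, p(94)=92669720, p(95)=104651419, p(96)=118114304, p(97)=133230930, p(98)=150198136, p(99)=169229875, p(100)=190569292, p(101)=214481126, p(102)=241265379, p(103)=271248950, p(104)=304801365, p(105)=342325709, p(106)=384276336, p(107)=431149389, p(108)=483502844, p(109)=541946240, p(110)=607163746, p(111)=679903203, p(112)=761002156, p(113)=851376628, p(114)=952050665, p(115)=1064144451, p(116)=1188908248, p(117)=1327710076, p(118)=1482074143, p(119)=1653668665, p(120)=1844349560, p(121)=2056148051, p(122)=2291320912, p(123)=2552338241, p(124)=2841940500, p(125)=3163127352, p(126)=3519222692, p(127)=3913864295, p(128)=4351078600, p(129)=4835271870, p(130)=5371315400, p(131)=5964539504, p(132)=6620830889, p(133)=7346629512, p(134)=8149040695, p(135)=9035836076, p(136)=10015581680, p(137)=11097645016, p(138)=12292341831, p(139)=13610949895, p(140)=15065878135, p(141)=16670689208, p(142)=18440293320, p(143)=20390982757, p(144)=22540654445, p(145)=24908858009, p(146)=27517052599, p(147)=30388671978, p(148)=33549419497, p(149)=37027355200, p(150)=40853235313, p(151)=45060624582, p(152)=49686288421, p(153)=54770336324, p(154)=60356673280, p(155)=66493182097, p(156)=73232243759, p(157)=80630964769.
Final step: p(158) = p(157) + p(156) - p(153) - p(151) + p(146) + p(143) - p(136) - p(132) + p(123) + p(118) - p(107) - p(101) + p(88) + p(81) - p(66) - p(58) + p(41) + p(32) - p(13) - p(3)
= 80630964769 + 73232243759 - 54770336324 - 45060624582 + 27517052599 + 20390982757 - 10015581680 - 6620830889 + 2552338241 + 1482074143 - 431149389 - 214481126 + 44108109 + 18004327 - 2323520 - 715220 + 44583 + 8349 - 101 - 3
= 88751778802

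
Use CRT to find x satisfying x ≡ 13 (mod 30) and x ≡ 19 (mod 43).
793

Using Chinese Remainder Theorem:
M = 30 × 43 = 1290
M1 = 43, M2 = 30
y1 = 43^(-1) mod 30 = 7
y2 = 30^(-1) mod 43 = 33
x = (13×43×7 + 19×30×33) mod 1290 = 793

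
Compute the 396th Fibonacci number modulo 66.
30

Matrix identity: Q^n = [[F_(n+1), F_n], [F_n, F_(n-1)]] with Q = [[1,1],[1,0]].
n = 396 = 110001100₂. Square-and-multiply, entries mod 66:
Q^1 = [[1,1],[1,0]]
Q^3 = (Q^1)²·Q = [[3,2],[2,1]]
Q^6 = (Q^3)² = [[13,8],[8,5]]
Q^12 = (Q^6)² = [[35,12],[12,23]]
Q^24 = (Q^12)² = [[49,36],[36,13]]
Q^49 = (Q^24)²·Q = [[55,1],[1,54]]
Q^99 = (Q^49)²·Q = [[33,56],[56,43]]
Q^198 = (Q^99)² = [[1,32],[32,35]]
Q^396 = (Q^198)² = [[35,30],[30,5]]
F_396 mod 66 = Q^396[0][1] = 30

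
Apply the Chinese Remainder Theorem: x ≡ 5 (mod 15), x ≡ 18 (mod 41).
305

Using Chinese Remainder Theorem:
M = 15 × 41 = 615
M1 = 41, M2 = 15
y1 = 41^(-1) mod 15 = 11
y2 = 15^(-1) mod 41 = 11
x = (5×41×11 + 18×15×11) mod 615 = 305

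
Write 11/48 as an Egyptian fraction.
1/5 + 1/35 + 1/1680

Greedy algorithm:
11/48: ceiling(48/11) = 5, use 1/5
7/240: ceiling(240/7) = 35, use 1/35
1/1680: ceiling(1680/1) = 1680, use 1/1680
Result: 11/48 = 1/5 + 1/35 + 1/1680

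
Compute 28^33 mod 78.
70

Repeated squaring. Binary of 33 = 100001.
28^1 ≡ 28 (mod 78); 28^2 ≡ 4 (mod 78); 28^4 ≡ 16 (mod 78); 28^8 ≡ 22 (mod 78); 28^16 ≡ 16 (mod 78); 28^32 ≡ 22 (mod 78)
28^33 = 28^1 × 28^32 ≡ 70 (mod 78)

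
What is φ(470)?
184

470 = 2 × 5 × 47
φ(n) = n × ∏(1 - 1/p) for each prime p dividing n
φ(470) = 470 × (1 - 1/2) × (1 - 1/5) × (1 - 1/47) = 184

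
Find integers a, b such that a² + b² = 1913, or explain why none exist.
8² + 43² (a=8, b=43)

Factorization: 1913 = 1913
By Fermat: n is sum of two squares iff every prime p ≡ 3 (mod 4) appears to even power.
All primes ≡ 3 (mod 4) appear to even power.
Search a = 0, 1, 2, … for 1913 - a² a perfect square: first hit at a = 8: 1913 - 64 = 1849 = 43².
1913 = 8² + 43² = 64 + 1849 ✓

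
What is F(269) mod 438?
413

Matrix identity: Q^n = [[F_(n+1), F_n], [F_n, F_(n-1)]] with Q = [[1,1],[1,0]].
n = 269 = 100001101₂. Square-and-multiply, entries mod 438:
Q^1 = [[1,1],[1,0]]
Q^2 = (Q^1)² = [[2,1],[1,1]]
Q^4 = (Q^2)² = [[5,3],[3,2]]
Q^8 = (Q^4)² = [[34,21],[21,13]]
Q^16 = (Q^8)² = [[283,111],[111,172]]
Q^33 = (Q^16)²·Q = [[127,430],[430,135]]
Q^67 = (Q^33)²·Q = [[81,425],[425,94]]
Q^134 = (Q^67)² = [[160,353],[353,245]]
Q^269 = (Q^134)²·Q = [[152,413],[413,177]]
F_269 mod 438 = Q^269[0][1] = 413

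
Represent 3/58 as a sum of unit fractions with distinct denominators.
1/20 + 1/580

Greedy algorithm:
3/58: ceiling(58/3) = 20, use 1/20
1/580: ceiling(580/1) = 580, use 1/580
Result: 3/58 = 1/20 + 1/580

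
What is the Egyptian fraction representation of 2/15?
1/8 + 1/120

Greedy algorithm:
2/15: ceiling(15/2) = 8, use 1/8
1/120: ceiling(120/1) = 120, use 1/120
Result: 2/15 = 1/8 + 1/120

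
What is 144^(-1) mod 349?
143

gcd(144, 349) = 1, so the inverse exists.
Extended Euclidean algorithm on (349, 144):
349 = 2 × 144 + 61  ⟹  61 = (1)·349 + (-2)·144
144 = 2 × 61 + 22  ⟹  22 = (-2)·349 + (5)·144
61 = 2 × 22 + 17  ⟹  17 = (5)·349 + (-12)·144
22 = 1 × 17 + 5  ⟹  5 = (-7)·349 + (17)·144
17 = 3 × 5 + 2  ⟹  2 = (26)·349 + (-63)·144
5 = 2 × 2 + 1  ⟹  1 = (-59)·349 + (143)·144
So (143)·144 ≡ 1 (mod 349), i.e. 144^(-1) ≡ 143 (mod 349).
Check: 144 × 143 = 20592 ≡ 1 (mod 349)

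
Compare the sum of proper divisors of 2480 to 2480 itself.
abundant

Proper divisors of 2480: sum = 1 + 2 + 4 + 5 + 8 + 10 + 16 + 20 + ... + 310 + 496 + 620 + 1240 (19 divisors) = 3472
Since 3472 > 2480, 2480 is abundant.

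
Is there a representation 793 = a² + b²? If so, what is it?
3² + 28² (a=3, b=28)

Factorization: 793 = 13 × 61
By Fermat: n is sum of two squares iff every prime p ≡ 3 (mod 4) appears to even power.
All primes ≡ 3 (mod 4) appear to even power.
Search a = 0, 1, 2, … for 793 - a² a perfect square: first hit at a = 3: 793 - 9 = 784 = 28².
793 = 3² + 28² = 9 + 784 ✓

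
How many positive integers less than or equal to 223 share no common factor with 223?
222

223 = 223
φ(n) = n × ∏(1 - 1/p) for each prime p dividing n
φ(223) = 223 × (1 - 1/223) = 222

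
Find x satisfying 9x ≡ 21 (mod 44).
x ≡ 17 (mod 44)

gcd(9, 44) = 1, which divides 21, so solutions exist.
Find 9^(-1) mod 44 by the extended Euclidean algorithm:
44 = 4 × 9 + 8  ⟹  8 = (1)·44 + (-4)·9
9 = 1 × 8 + 1  ⟹  1 = (-1)·44 + (5)·9
So (5)·9 ≡ 1 (mod 44), i.e. 9^(-1) ≡ 5 (mod 44).
x ≡ 5 × 21 = 105 ≡ 17 (mod 44).
Check: 9 × 17 = 153 ≡ 21 (mod 44).
Unique solution: x ≡ 17 (mod 44)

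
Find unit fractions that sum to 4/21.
1/6 + 1/42

Greedy algorithm:
4/21: ceiling(21/4) = 6, use 1/6
1/42: ceiling(42/1) = 42, use 1/42
Result: 4/21 = 1/6 + 1/42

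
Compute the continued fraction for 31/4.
[7; 1, 3]

Euclidean algorithm steps:
31 = 7 × 4 + 3
4 = 1 × 3 + 1
3 = 3 × 1 + 0
Continued fraction: [7; 1, 3]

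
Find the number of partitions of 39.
31185

p(n) counts ways to write n as a sum of positive integers (order ignored).
Euler's pentagonal recurrence: p(k) = p(k-1) + p(k-2) - p(k-5) - p(k-7) + p(k-12) + p(k-15) - ... (offsets j(3j∓1)/2, signs ++--, p(0)=1, p(<0)=0).
DP table for k = 0..38: p(0)=1, p(1)=1, p(2)=2, p(3)=3, p(4)=5, p(5)=7, p(6)=11, p(7)=15, p(8)=22, p(9)=30, p(10)=42, p(11)=56, p(12)=77, p(13)=101, p(14)=135, p(15)=176, p(16)=231, p(17)=297, p(18)=385, p(19)=490, p(20)=627, p(21)=792, p(22)=1002, p(23)=1255, p(24)=1575, p(25)=1958, p(26)=2436, p(27)=3010, p(28)=3718, p(29)=4565, p(30)=5604, p(31)=6842, p(32)=8349, p(33)=10143, p(34)=12310, p(35)=14883, p(36)=17977, p(37)=21637, p(38)=26015.
Final step: p(39) = p(38) + p(37) - p(34) - p(32) + p(27) + p(24) - p(17) - p(13) + p(4)
= 26015 + 21637 - 12310 - 8349 + 3010 + 1575 - 297 - 101 + 5
= 31185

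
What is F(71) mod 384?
337

Matrix identity: Q^n = [[F_(n+1), F_n], [F_n, F_(n-1)]] with Q = [[1,1],[1,0]].
n = 71 = 1000111₂. Square-and-multiply, entries mod 384:
Q^1 = [[1,1],[1,0]]
Q^2 = (Q^1)² = [[2,1],[1,1]]
Q^4 = (Q^2)² = [[5,3],[3,2]]
Q^8 = (Q^4)² = [[34,21],[21,13]]
Q^17 = (Q^8)²·Q = [[280,61],[61,219]]
Q^35 = (Q^17)²·Q = [[48,329],[329,103]]
Q^71 = (Q^35)²·Q = [[96,337],[337,143]]
F_71 mod 384 = Q^71[0][1] = 337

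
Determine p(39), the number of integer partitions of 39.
31185

p(n) counts ways to write n as a sum of positive integers (order ignored).
Euler's pentagonal recurrence: p(k) = p(k-1) + p(k-2) - p(k-5) - p(k-7) + p(k-12) + p(k-15) - ... (offsets j(3j∓1)/2, signs ++--, p(0)=1, p(<0)=0).
DP table for k = 0..38: p(0)=1, p(1)=1, p(2)=2, p(3)=3, p(4)=5, p(5)=7, p(6)=11, p(7)=15, p(8)=22, p(9)=30, p(10)=42, p(11)=56, p(12)=77, p(13)=101, p(14)=135, p(15)=176, p(16)=231, p(17)=297, p(18)=385, p(19)=490, p(20)=627, p(21)=792, p(22)=1002, p(23)=1255, p(24)=1575, p(25)=1958, p(26)=2436, p(27)=3010, p(28)=3718, p(29)=4565, p(30)=5604, p(31)=6842, p(32)=8349, p(33)=10143, p(34)=12310, p(35)=14883, p(36)=17977, p(37)=21637, p(38)=26015.
Final step: p(39) = p(38) + p(37) - p(34) - p(32) + p(27) + p(24) - p(17) - p(13) + p(4)
= 26015 + 21637 - 12310 - 8349 + 3010 + 1575 - 297 - 101 + 5
= 31185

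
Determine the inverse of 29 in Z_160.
149

gcd(29, 160) = 1, so the inverse exists.
Extended Euclidean algorithm on (160, 29):
160 = 5 × 29 + 15  ⟹  15 = (1)·160 + (-5)·29
29 = 1 × 15 + 14  ⟹  14 = (-1)·160 + (6)·29
15 = 1 × 14 + 1  ⟹  1 = (2)·160 + (-11)·29
So (-11)·29 ≡ 1 (mod 160), i.e. 29^(-1) ≡ -11 ≡ 149 (mod 160).
Check: 29 × 149 = 4321 ≡ 1 (mod 160)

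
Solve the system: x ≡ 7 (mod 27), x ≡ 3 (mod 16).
115

Using Chinese Remainder Theorem:
M = 27 × 16 = 432
M1 = 16, M2 = 27
y1 = 16^(-1) mod 27 = 22
y2 = 27^(-1) mod 16 = 3
x = (7×16×22 + 3×27×3) mod 432 = 115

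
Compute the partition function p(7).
15

p(n) counts ways to write n as a sum of positive integers (order ignored).
Examples: 7; 6 + 1; 5 + 2; 5 + 1 + 1; 4 + 3; ... (15 total)
p(7) = 15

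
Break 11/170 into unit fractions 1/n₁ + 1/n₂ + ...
1/16 + 1/454 + 1/308720

Greedy algorithm:
11/170: ceiling(170/11) = 16, use 1/16
3/1360: ceiling(1360/3) = 454, use 1/454
1/308720: ceiling(308720/1) = 308720, use 1/308720
Result: 11/170 = 1/16 + 1/454 + 1/308720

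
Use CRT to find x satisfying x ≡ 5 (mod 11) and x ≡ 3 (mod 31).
313

Using Chinese Remainder Theorem:
M = 11 × 31 = 341
M1 = 31, M2 = 11
y1 = 31^(-1) mod 11 = 5
y2 = 11^(-1) mod 31 = 17
x = (5×31×5 + 3×11×17) mod 341 = 313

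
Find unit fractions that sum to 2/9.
1/5 + 1/45

Greedy algorithm:
2/9: ceiling(9/2) = 5, use 1/5
1/45: ceiling(45/1) = 45, use 1/45
Result: 2/9 = 1/5 + 1/45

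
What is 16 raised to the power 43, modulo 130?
16

Repeated squaring. Binary of 43 = 101011.
16^1 ≡ 16 (mod 130); 16^2 ≡ 126 (mod 130); 16^4 ≡ 16 (mod 130); 16^8 ≡ 126 (mod 130); 16^16 ≡ 16 (mod 130); 16^32 ≡ 126 (mod 130)
16^43 = 16^1 × 16^2 × 16^8 × 16^32 ≡ 16 (mod 130)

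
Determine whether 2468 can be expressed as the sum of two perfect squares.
32² + 38² (a=32, b=38)

Factorization: 2468 = 2^2 × 617
By Fermat: n is sum of two squares iff every prime p ≡ 3 (mod 4) appears to even power.
All primes ≡ 3 (mod 4) appear to even power.
Search a = 0, 1, 2, … for 2468 - a² a perfect square: first hit at a = 32: 2468 - 1024 = 1444 = 38².
2468 = 32² + 38² = 1024 + 1444 ✓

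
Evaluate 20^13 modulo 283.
270

Repeated squaring. Binary of 13 = 1101.
20^1 ≡ 20 (mod 283); 20^2 ≡ 117 (mod 283); 20^4 ≡ 105 (mod 283); 20^8 ≡ 271 (mod 283)
20^13 = 20^1 × 20^4 × 20^8 ≡ 270 (mod 283)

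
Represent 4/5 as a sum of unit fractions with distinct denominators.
1/2 + 1/4 + 1/20

Greedy algorithm:
4/5: ceiling(5/4) = 2, use 1/2
3/10: ceiling(10/3) = 4, use 1/4
1/20: ceiling(20/1) = 20, use 1/20
Result: 4/5 = 1/2 + 1/4 + 1/20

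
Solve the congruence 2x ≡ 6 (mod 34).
x ≡ 3 (mod 17)

gcd(2, 34) = 2, which divides 6, so solutions exist.
Divide through by 2: x ≡ 3 (mod 17).
The coefficient of x is now 1, so x ≡ 3 (mod 17).
Check: 2 × 3 = 6 ≡ 6 (mod 34).
x ≡ 3 (mod 17), giving 2 solutions mod 34.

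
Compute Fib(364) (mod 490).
193

Matrix identity: Q^n = [[F_(n+1), F_n], [F_n, F_(n-1)]] with Q = [[1,1],[1,0]].
n = 364 = 101101100₂. Square-and-multiply, entries mod 490:
Q^1 = [[1,1],[1,0]]
Q^2 = (Q^1)² = [[2,1],[1,1]]
Q^5 = (Q^2)²·Q = [[8,5],[5,3]]
Q^11 = (Q^5)²·Q = [[144,89],[89,55]]
Q^22 = (Q^11)² = [[237,71],[71,166]]
Q^45 = (Q^22)²·Q = [[153,450],[450,193]]
Q^91 = (Q^45)²·Q = [[389,19],[19,370]]
Q^182 = (Q^91)² = [[272,211],[211,61]]
Q^364 = (Q^182)² = [[415,193],[193,222]]
F_364 mod 490 = Q^364[0][1] = 193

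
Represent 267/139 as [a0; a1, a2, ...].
[1; 1, 11, 1, 1, 1, 3]

Euclidean algorithm steps:
267 = 1 × 139 + 128
139 = 1 × 128 + 11
128 = 11 × 11 + 7
11 = 1 × 7 + 4
7 = 1 × 4 + 3
4 = 1 × 3 + 1
3 = 3 × 1 + 0
Continued fraction: [1; 1, 11, 1, 1, 1, 3]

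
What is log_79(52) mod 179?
140

Baby-step giant-step with step n = ⌈√179⌉ = 14.
Baby steps 79^j mod 179 (j:value) for j=0..13: 0:1, 1:79, 2:155, 3:73, 4:39, 5:38, 6:138, 7:162, 8:89, 9:50, 10:12, 11:53, 12:70, 13:160.
Giant-step multiplier: 79^(-14) ≡ 79^(178-14) = 79^164 ≡ 83 (mod 179).
Giant steps γ_i = 52·83^i mod 179: γ_0=52, γ_1=20, γ_2=49, γ_3=129, γ_4=146, γ_5=125, γ_6=172, γ_7=135, γ_8=107, γ_9=110, γ_10=1 (in table at j=0).
x = i·n + j = 10·14 + 0 = 140.
Check: 79^140 ≡ 52 (mod 179).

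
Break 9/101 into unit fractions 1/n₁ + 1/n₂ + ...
1/12 + 1/174 + 1/35148

Greedy algorithm:
9/101: ceiling(101/9) = 12, use 1/12
7/1212: ceiling(1212/7) = 174, use 1/174
1/35148: ceiling(35148/1) = 35148, use 1/35148
Result: 9/101 = 1/12 + 1/174 + 1/35148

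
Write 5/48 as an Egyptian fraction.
1/10 + 1/240

Greedy algorithm:
5/48: ceiling(48/5) = 10, use 1/10
1/240: ceiling(240/1) = 240, use 1/240
Result: 5/48 = 1/10 + 1/240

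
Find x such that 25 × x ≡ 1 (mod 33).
4

gcd(25, 33) = 1, so the inverse exists.
Extended Euclidean algorithm on (33, 25):
33 = 1 × 25 + 8  ⟹  8 = (1)·33 + (-1)·25
25 = 3 × 8 + 1  ⟹  1 = (-3)·33 + (4)·25
So (4)·25 ≡ 1 (mod 33), i.e. 25^(-1) ≡ 4 (mod 33).
Check: 25 × 4 = 100 ≡ 1 (mod 33)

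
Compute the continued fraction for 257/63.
[4; 12, 1, 1, 2]

Euclidean algorithm steps:
257 = 4 × 63 + 5
63 = 12 × 5 + 3
5 = 1 × 3 + 2
3 = 1 × 2 + 1
2 = 2 × 1 + 0
Continued fraction: [4; 12, 1, 1, 2]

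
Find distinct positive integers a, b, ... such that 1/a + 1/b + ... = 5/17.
1/4 + 1/23 + 1/1564

Greedy algorithm:
5/17: ceiling(17/5) = 4, use 1/4
3/68: ceiling(68/3) = 23, use 1/23
1/1564: ceiling(1564/1) = 1564, use 1/1564
Result: 5/17 = 1/4 + 1/23 + 1/1564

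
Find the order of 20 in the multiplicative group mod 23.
22

23 is prime, so ord(20) divides φ(23) = 22.
Divisors of 22: 1, 2, 11, 22.
Repeated squaring: 20^1 ≡ 20, 20^2 ≡ 9, 20^4 ≡ 12, 20^8 ≡ 6, 20^16 ≡ 13 (mod 23).
Test 20^d mod 23 for each divisor d in increasing order:
20^1 ≡ 20
20^2 ≡ 9
20^11 = 20^8·20^2·20^1 ≡ 22
20^22 = 20^16·20^4·20^2 ≡ 1  ← first divisor giving 1
The order is 22.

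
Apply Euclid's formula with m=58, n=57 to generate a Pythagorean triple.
(115, 6612, 6613)

Euclid's formula: a = m² - n², b = 2mn, c = m² + n²
m = 58, n = 57
a = 58² - 57² = 3364 - 3249 = 115
b = 2 × 58 × 57 = 6612
c = 58² + 57² = 3364 + 3249 = 6613
Verification: 115² + 6612² = 13225 + 43718544 = 43731769 = 6613² ✓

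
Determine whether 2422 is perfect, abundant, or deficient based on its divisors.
deficient

Proper divisors of 2422: sum = 1 + 2 + 7 + 14 + 173 + 346 + 1211 = 1754
Since 1754 < 2422, 2422 is deficient.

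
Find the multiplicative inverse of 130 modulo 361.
25

gcd(130, 361) = 1, so the inverse exists.
Extended Euclidean algorithm on (361, 130):
361 = 2 × 130 + 101  ⟹  101 = (1)·361 + (-2)·130
130 = 1 × 101 + 29  ⟹  29 = (-1)·361 + (3)·130
101 = 3 × 29 + 14  ⟹  14 = (4)·361 + (-11)·130
29 = 2 × 14 + 1  ⟹  1 = (-9)·361 + (25)·130
So (25)·130 ≡ 1 (mod 361), i.e. 130^(-1) ≡ 25 (mod 361).
Check: 130 × 25 = 3250 ≡ 1 (mod 361)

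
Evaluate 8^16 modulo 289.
86

Repeated squaring. Binary of 16 = 10000.
8^1 ≡ 8 (mod 289); 8^2 ≡ 64 (mod 289); 8^4 ≡ 50 (mod 289); 8^8 ≡ 188 (mod 289); 8^16 ≡ 86 (mod 289)
8^16 = 8^16 ≡ 86 (mod 289)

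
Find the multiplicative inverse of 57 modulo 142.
5

gcd(57, 142) = 1, so the inverse exists.
Extended Euclidean algorithm on (142, 57):
142 = 2 × 57 + 28  ⟹  28 = (1)·142 + (-2)·57
57 = 2 × 28 + 1  ⟹  1 = (-2)·142 + (5)·57
So (5)·57 ≡ 1 (mod 142), i.e. 57^(-1) ≡ 5 (mod 142).
Check: 57 × 5 = 285 ≡ 1 (mod 142)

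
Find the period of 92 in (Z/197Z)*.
98

197 is prime, so ord(92) divides φ(197) = 196.
Divisors of 196: 1, 2, 4, 7, 14, 28, 49, 98, 196.
Repeated squaring: 92^1 ≡ 92, 92^2 ≡ 190, 92^4 ≡ 49, 92^8 ≡ 37, 92^16 ≡ 187, 92^32 ≡ 100, 92^64 ≡ 150, 92^128 ≡ 42 (mod 197).
Test 92^d mod 197 for each divisor d in increasing order:
92^1 ≡ 92
92^2 ≡ 190
92^4 ≡ 49
92^7 = 92^4·92^2·92^1 ≡ 161
92^14 = 92^8·92^4·92^2 ≡ 114
92^28 = 92^16·92^8·92^4 ≡ 191
92^49 = 92^32·92^16·92^1 ≡ 196
92^98 = 92^64·92^32·92^2 ≡ 1  ← first divisor giving 1
The order is 98.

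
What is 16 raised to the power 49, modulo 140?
16

Repeated squaring. Binary of 49 = 110001.
16^1 ≡ 16 (mod 140); 16^2 ≡ 116 (mod 140); 16^4 ≡ 16 (mod 140); 16^8 ≡ 116 (mod 140); 16^16 ≡ 16 (mod 140); 16^32 ≡ 116 (mod 140)
16^49 = 16^1 × 16^16 × 16^32 ≡ 16 (mod 140)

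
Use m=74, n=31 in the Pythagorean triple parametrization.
(4515, 4588, 6437)

Euclid's formula: a = m² - n², b = 2mn, c = m² + n²
m = 74, n = 31
a = 74² - 31² = 5476 - 961 = 4515
b = 2 × 74 × 31 = 4588
c = 74² + 31² = 5476 + 961 = 6437
Verification: 4515² + 4588² = 20385225 + 21049744 = 41434969 = 6437² ✓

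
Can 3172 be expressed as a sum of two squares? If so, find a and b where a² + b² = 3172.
6² + 56² (a=6, b=56)

Factorization: 3172 = 2^2 × 13 × 61
By Fermat: n is sum of two squares iff every prime p ≡ 3 (mod 4) appears to even power.
All primes ≡ 3 (mod 4) appear to even power.
Search a = 0, 1, 2, … for 3172 - a² a perfect square: first hit at a = 6: 3172 - 36 = 3136 = 56².
3172 = 6² + 56² = 36 + 3136 ✓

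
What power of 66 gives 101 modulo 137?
106

Baby-step giant-step with step n = ⌈√137⌉ = 12.
Baby steps 66^j mod 137 (j:value) for j=0..11: 0:1, 1:66, 2:109, 3:70, 4:99, 5:95, 6:105, 7:80, 8:74, 9:89, 10:120, 11:111.
Giant-step multiplier: 66^(-12) ≡ 66^(136-12) = 66^124 ≡ 78 (mod 137).
Giant steps γ_i = 101·78^i mod 137: γ_0=101, γ_1=69, γ_2=39, γ_3=28, γ_4=129, γ_5=61, γ_6=100, γ_7=128, γ_8=120 (in table at j=10).
x = i·n + j = 8·12 + 10 = 106.
Check: 66^106 ≡ 101 (mod 137).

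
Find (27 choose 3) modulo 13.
0

Using Lucas' theorem:
Write n=27 and k=3 in base 13:
n in base 13: [2, 1]
k in base 13: [0, 3]
C(27,3) mod 13 = ∏ C(n_i, k_i) mod 13
Digit binomials (mod 13): C(2,0) = 1; C(1,3) = 0 (k_i > n_i)
Product: 1 × 0 = 0 ≡ 0 (mod 13)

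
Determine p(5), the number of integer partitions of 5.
7

p(n) counts ways to write n as a sum of positive integers (order ignored).
Examples: 5; 4 + 1; 3 + 2; 3 + 1 + 1; 2 + 2 + 1; ... (7 total)
p(5) = 7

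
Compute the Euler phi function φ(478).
238

478 = 2 × 239
φ(n) = n × ∏(1 - 1/p) for each prime p dividing n
φ(478) = 478 × (1 - 1/2) × (1 - 1/239) = 238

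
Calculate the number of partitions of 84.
26543660

p(n) counts ways to write n as a sum of positive integers (order ignored).
Euler's pentagonal recurrence: p(k) = p(k-1) + p(k-2) - p(k-5) - p(k-7) + p(k-12) + p(k-15) - ... (offsets j(3j∓1)/2, signs ++--, p(0)=1, p(<0)=0).
DP table for k = 0..83: p(0)=1, p(1)=1, p(2)=2, p(3)=3, p(4)=5, p(5)=7, p(6)=11, p(7)=15, p(8)=22, p(9)=30, p(10)=42, p(11)=56, p(12)=77, p(13)=101, p(14)=135, p(15)=176, p(16)=231, p(17)=297, p(18)=385, p(19)=490, p(20)=627, p(21)=792, p(22)=1002, p(23)=1255, p(24)=1575, p(25)=1958, p(26)=2436, p(27)=3010, p(28)=3718, p(29)=4565, p(30)=5604, p(31)=6842, p(32)=8349, p(33)=10143, p(34)=12310, p(35)=14883, p(36)=17977, p(37)=21637, p(38)=26015, p(39)=31185, p(40)=37338, p(41)=44583, p(42)=53174, p(43)=63261, p(44)=75175, p(45)=89134, p(46)=105558, p(47)=124754, p(48)=147273, p(49)=173525, p(50)=204226, p(51)=239943, p(52)=281589, p(53)=329931, p(54)=386155, p(55)=451276, p(56)=526823, p(57)=614154, p(58)=715220, p(59)=831820, p(60)=966467, p(61)=1121505, p(62)=1300156, p(63)=1505499, p(64)=1741630, p(65)=2012558, p(66)=2323520, p(67)=2679689, p(68)=3087735, p(69)=3554345, p(70)=4087968, p(71)=4697205, p(72)=5392783, p(73)=6185689, p(74)=7089500, p(75)=8118264, p(76)=9289091, p(77)=10619863, p(78)=12132164, p(79)=13848650, p(80)=15796476, p(81)=18004327, p(82)=20506255, p(83)=23338469.
Final step: p(84) = p(83) + p(82) - p(79) - p(77) + p(72) + p(69) - p(62) - p(58) + p(49) + p(44) - p(33) - p(27) + p(14) + p(7)
= 23338469 + 20506255 - 13848650 - 10619863 + 5392783 + 3554345 - 1300156 - 715220 + 173525 + 75175 - 10143 - 3010 + 135 + 15
= 26543660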